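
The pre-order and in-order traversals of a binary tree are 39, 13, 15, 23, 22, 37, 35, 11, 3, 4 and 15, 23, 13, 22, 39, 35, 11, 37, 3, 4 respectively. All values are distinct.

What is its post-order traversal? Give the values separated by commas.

23, 15, 22, 13, 11, 35, 4, 3, 37, 39

The first element of pre-order is the root; it splits in-order into left and right subtrees.
Root 39: left subtree has 4 nodes {15, 23, 13, 22}, right has 5 {35, 11, 37, 3, 4}.
  Root 13: left subtree has 2 nodes {15, 23}, right has 1 {22}.
    Root 15: left subtree has 0 nodes { }, right has 1 {23}.
  Root 37: left subtree has 2 nodes {35, 11}, right has 2 {3, 4}.
    Root 35: left subtree has 0 nodes { }, right has 1 {11}.
    Root 3: left subtree has 0 nodes { }, right has 1 {4}.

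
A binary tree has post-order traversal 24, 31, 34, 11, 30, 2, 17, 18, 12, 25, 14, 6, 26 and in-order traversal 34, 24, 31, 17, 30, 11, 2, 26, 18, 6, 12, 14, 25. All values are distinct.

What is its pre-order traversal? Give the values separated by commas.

The last element of post-order is the root; it splits in-order into left and right subtrees.
Root 26: left subtree has 7 nodes {34, 24, 31, 17, 30, 11, 2}, right has 5 {18, 6, 12, 14, 25}.
  Root 17: left subtree has 3 nodes {34, 24, 31}, right has 3 {30, 11, 2}.
    Root 34: left subtree has 0 nodes { }, right has 2 {24, 31}.
      Root 31: left subtree has 1 node {24}, right has 0 { }.
    Root 2: left subtree has 2 nodes {30, 11}, right has 0 { }.
      Root 30: left subtree has 0 nodes { }, right has 1 {11}.
  Root 6: left subtree has 1 node {18}, right has 3 {12, 14, 25}.
    Root 14: left subtree has 1 node {12}, right has 1 {25}.

26, 17, 34, 31, 24, 2, 30, 11, 6, 18, 14, 12, 25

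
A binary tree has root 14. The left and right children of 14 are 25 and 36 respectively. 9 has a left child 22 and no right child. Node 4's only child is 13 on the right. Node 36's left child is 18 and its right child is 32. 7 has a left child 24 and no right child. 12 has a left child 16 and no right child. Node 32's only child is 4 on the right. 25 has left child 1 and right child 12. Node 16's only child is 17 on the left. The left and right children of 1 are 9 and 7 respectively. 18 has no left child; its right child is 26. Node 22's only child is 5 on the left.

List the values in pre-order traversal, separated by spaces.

Pre-order visits the node, then its left subtree, then its right subtree.
Visit 14.
At 14: go left to 25.
  Visit 25.
  At 25: go left to 1.
    Visit 1.
    At 1: go left to 9.
      Visit 9.
      At 9: go left to 22.
        Visit 22.
        At 22: go left to 5.
          5 is a leaf — visit 5.
        At 22: no right child.
      At 9: no right child.
    At 1: go right to 7.
      Visit 7.
      At 7: go left to 24.
        24 is a leaf — visit 24.
      At 7: no right child.
  At 25: go right to 12.
    Visit 12.
    At 12: go left to 16.
      Visit 16.
      At 16: go left to 17.
        17 is a leaf — visit 17.
      At 16: no right child.
    At 12: no right child.
At 14: go right to 36.
  Visit 36.
  At 36: go left to 18.
    Visit 18.
    At 18: no left child.
    At 18: go right to 26.
      26 is a leaf — visit 26.
  At 36: go right to 32.
    Visit 32.
    At 32: no left child.
    At 32: go right to 4.
      Visit 4.
      At 4: no left child.
      At 4: go right to 13.
        13 is a leaf — visit 13.

14 25 1 9 22 5 7 24 12 16 17 36 18 26 32 4 13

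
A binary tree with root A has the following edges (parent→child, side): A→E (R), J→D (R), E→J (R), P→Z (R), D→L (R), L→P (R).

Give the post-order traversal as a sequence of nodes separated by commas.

Post-order visits the left subtree, then the right subtree, then the node.
At A: no left child.
At A: go right to E.
  At E: no left child.
  At E: go right to J.
    At J: no left child.
    At J: go right to D.
      At D: no left child.
      At D: go right to L.
        At L: no left child.
        At L: go right to P.
          At P: no left child.
          At P: go right to Z.
            Z is a leaf — visit Z.
          Visit P.
        Visit L.
      Visit D.
    Visit J.
  Visit E.
Visit A.

Z, P, L, D, J, E, A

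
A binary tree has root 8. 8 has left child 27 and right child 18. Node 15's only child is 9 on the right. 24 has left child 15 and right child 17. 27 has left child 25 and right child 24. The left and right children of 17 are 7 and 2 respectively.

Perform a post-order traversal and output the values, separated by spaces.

Post-order visits the left subtree, then the right subtree, then the node.
At 8: go left to 27.
  At 27: go left to 25.
    25 is a leaf — visit 25.
  At 27: go right to 24.
    At 24: go left to 15.
      At 15: no left child.
      At 15: go right to 9.
        9 is a leaf — visit 9.
      Visit 15.
    At 24: go right to 17.
      At 17: go left to 7.
        7 is a leaf — visit 7.
      At 17: go right to 2.
        2 is a leaf — visit 2.
      Visit 17.
    Visit 24.
  Visit 27.
At 8: go right to 18.
  18 is a leaf — visit 18.
Visit 8.

25 9 15 7 2 17 24 27 18 8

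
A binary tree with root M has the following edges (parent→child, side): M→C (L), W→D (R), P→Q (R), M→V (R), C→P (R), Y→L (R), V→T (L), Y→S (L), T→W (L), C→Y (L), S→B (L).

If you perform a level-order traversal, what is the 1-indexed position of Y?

4

Level-order visits nodes level by level from the root, left to right within each level.
Level 0: M
Level 1: C, V
Level 2: Y, P, T
Level 3: S, L, Q, W
Level 4: B, D
Full level-order sequence: M, C, V, Y, P, T, S, L, Q, W, B, D.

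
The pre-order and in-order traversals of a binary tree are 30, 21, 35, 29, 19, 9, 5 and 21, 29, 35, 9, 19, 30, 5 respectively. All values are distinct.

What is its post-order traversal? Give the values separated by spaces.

29 9 19 35 21 5 30

The first element of pre-order is the root; it splits in-order into left and right subtrees.
Root 30: left subtree has 5 nodes {21, 29, 35, 9, 19}, right has 1 {5}.
  Root 21: left subtree has 0 nodes { }, right has 4 {29, 35, 9, 19}.
    Root 35: left subtree has 1 node {29}, right has 2 {9, 19}.
      Root 19: left subtree has 1 node {9}, right has 0 { }.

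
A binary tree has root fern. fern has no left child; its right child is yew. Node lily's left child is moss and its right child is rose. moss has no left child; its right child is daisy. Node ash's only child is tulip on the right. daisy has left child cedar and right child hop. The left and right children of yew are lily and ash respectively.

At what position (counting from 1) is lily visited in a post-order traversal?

Post-order visits the left subtree, then the right subtree, then the node.
At fern: no left child.
At fern: go right to yew.
  At yew: go left to lily.
    At lily: go left to moss.
      At moss: no left child.
      At moss: go right to daisy.
        At daisy: go left to cedar.
          cedar is a leaf — visit cedar.
        At daisy: go right to hop.
          hop is a leaf — visit hop.
        Visit daisy.
      Visit moss.
    At lily: go right to rose.
      rose is a leaf — visit rose.
    Visit lily.
  At yew: go right to ash.
    At ash: no left child.
    At ash: go right to tulip.
      tulip is a leaf — visit tulip.
    Visit ash.
  Visit yew.
Visit fern.
Full post-order sequence: cedar, hop, daisy, moss, rose, lily, tulip, ash, yew, fern.

6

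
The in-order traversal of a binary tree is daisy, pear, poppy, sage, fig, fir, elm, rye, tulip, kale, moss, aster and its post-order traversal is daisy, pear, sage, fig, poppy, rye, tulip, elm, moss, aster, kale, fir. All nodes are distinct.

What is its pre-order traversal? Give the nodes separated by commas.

fir, poppy, pear, daisy, fig, sage, kale, elm, tulip, rye, aster, moss

The last element of post-order is the root; it splits in-order into left and right subtrees.
Root fir: left subtree has 5 nodes {daisy, pear, poppy, sage, fig}, right has 6 {elm, rye, tulip, kale, moss, aster}.
  Root poppy: left subtree has 2 nodes {daisy, pear}, right has 2 {sage, fig}.
    Root pear: left subtree has 1 node {daisy}, right has 0 { }.
    Root fig: left subtree has 1 node {sage}, right has 0 { }.
  Root kale: left subtree has 3 nodes {elm, rye, tulip}, right has 2 {moss, aster}.
    Root elm: left subtree has 0 nodes { }, right has 2 {rye, tulip}.
      Root tulip: left subtree has 1 node {rye}, right has 0 { }.
    Root aster: left subtree has 1 node {moss}, right has 0 { }.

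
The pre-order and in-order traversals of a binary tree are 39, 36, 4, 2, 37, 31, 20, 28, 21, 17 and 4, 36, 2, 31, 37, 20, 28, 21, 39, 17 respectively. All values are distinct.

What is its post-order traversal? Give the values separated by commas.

4, 31, 21, 28, 20, 37, 2, 36, 17, 39

The first element of pre-order is the root; it splits in-order into left and right subtrees.
Root 39: left subtree has 8 nodes {4, 36, 2, 31, 37, 20, 28, 21}, right has 1 {17}.
  Root 36: left subtree has 1 node {4}, right has 6 {2, 31, 37, 20, 28, 21}.
    Root 2: left subtree has 0 nodes { }, right has 5 {31, 37, 20, 28, 21}.
      Root 37: left subtree has 1 node {31}, right has 3 {20, 28, 21}.
        Root 20: left subtree has 0 nodes { }, right has 2 {28, 21}.
          Root 28: left subtree has 0 nodes { }, right has 1 {21}.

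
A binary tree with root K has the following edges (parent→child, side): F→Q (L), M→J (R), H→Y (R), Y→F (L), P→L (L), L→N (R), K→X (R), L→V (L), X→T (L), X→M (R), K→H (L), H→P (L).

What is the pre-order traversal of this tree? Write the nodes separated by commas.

K, H, P, L, V, N, Y, F, Q, X, T, M, J

Pre-order visits the node, then its left subtree, then its right subtree.
Visit K.
At K: go left to H.
  Visit H.
  At H: go left to P.
    Visit P.
    At P: go left to L.
      Visit L.
      At L: go left to V.
        V is a leaf — visit V.
      At L: go right to N.
        N is a leaf — visit N.
    At P: no right child.
  At H: go right to Y.
    Visit Y.
    At Y: go left to F.
      Visit F.
      At F: go left to Q.
        Q is a leaf — visit Q.
      At F: no right child.
    At Y: no right child.
At K: go right to X.
  Visit X.
  At X: go left to T.
    T is a leaf — visit T.
  At X: go right to M.
    Visit M.
    At M: no left child.
    At M: go right to J.
      J is a leaf — visit J.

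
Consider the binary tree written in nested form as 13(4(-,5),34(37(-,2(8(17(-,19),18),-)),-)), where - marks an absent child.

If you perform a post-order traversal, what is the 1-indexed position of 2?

Post-order visits the left subtree, then the right subtree, then the node.
At 13: go left to 4.
  At 4: no left child.
  At 4: go right to 5.
    5 is a leaf — visit 5.
  Visit 4.
At 13: go right to 34.
  At 34: go left to 37.
    At 37: no left child.
    At 37: go right to 2.
      At 2: go left to 8.
        At 8: go left to 17.
          At 17: no left child.
          At 17: go right to 19.
            19 is a leaf — visit 19.
          Visit 17.
        At 8: go right to 18.
          18 is a leaf — visit 18.
        Visit 8.
      At 2: no right child.
      Visit 2.
    Visit 37.
  At 34: no right child.
  Visit 34.
Visit 13.
Full post-order sequence: 5, 4, 19, 17, 18, 8, 2, 37, 34, 13.

7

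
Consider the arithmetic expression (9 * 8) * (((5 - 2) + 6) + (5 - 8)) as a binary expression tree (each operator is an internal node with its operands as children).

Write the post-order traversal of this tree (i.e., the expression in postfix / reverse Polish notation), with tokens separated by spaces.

9 8 * 5 2 - 6 + 5 8 - + *

Post-order on an expression tree gives postfix notation: for each operator, emit left operand, right operand, then the operator.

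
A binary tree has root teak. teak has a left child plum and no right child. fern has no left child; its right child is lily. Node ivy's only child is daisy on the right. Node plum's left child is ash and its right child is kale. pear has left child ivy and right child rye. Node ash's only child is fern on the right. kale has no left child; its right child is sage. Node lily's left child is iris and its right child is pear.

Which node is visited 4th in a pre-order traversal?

Pre-order visits the node, then its left subtree, then its right subtree.
Visit teak.
At teak: go left to plum.
  Visit plum.
  At plum: go left to ash.
    Visit ash.
    At ash: no left child.
    At ash: go right to fern.
      Visit fern.
      At fern: no left child.
      At fern: go right to lily.
        Visit lily.
        At lily: go left to iris.
          iris is a leaf — visit iris.
        At lily: go right to pear.
          Visit pear.
          At pear: go left to ivy.
            Visit ivy.
            At ivy: no left child.
            At ivy: go right to daisy.
              daisy is a leaf — visit daisy.
          At pear: go right to rye.
            rye is a leaf — visit rye.
  At plum: go right to kale.
    Visit kale.
    At kale: no left child.
    At kale: go right to sage.
      sage is a leaf — visit sage.
At teak: no right child.
Full pre-order sequence: teak, plum, ash, fern, lily, iris, pear, ivy, daisy, rye, kale, sage.

fern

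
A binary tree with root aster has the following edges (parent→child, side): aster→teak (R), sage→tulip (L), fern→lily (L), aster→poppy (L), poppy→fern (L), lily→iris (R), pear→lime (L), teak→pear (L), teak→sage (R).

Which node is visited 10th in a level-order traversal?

iris

Level-order visits nodes level by level from the root, left to right within each level.
Level 0: aster
Level 1: poppy, teak
Level 2: fern, pear, sage
Level 3: lily, lime, tulip
Level 4: iris
Full level-order sequence: aster, poppy, teak, fern, pear, sage, lily, lime, tulip, iris.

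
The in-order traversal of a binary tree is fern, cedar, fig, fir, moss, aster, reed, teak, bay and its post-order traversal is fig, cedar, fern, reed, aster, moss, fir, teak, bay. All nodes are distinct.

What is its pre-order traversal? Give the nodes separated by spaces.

bay teak fir fern cedar fig moss aster reed

The last element of post-order is the root; it splits in-order into left and right subtrees.
Root bay: left subtree has 8 nodes {fern, cedar, fig, fir, moss, aster, reed, teak}, right has 0 { }.
  Root teak: left subtree has 7 nodes {fern, cedar, fig, fir, moss, aster, reed}, right has 0 { }.
    Root fir: left subtree has 3 nodes {fern, cedar, fig}, right has 3 {moss, aster, reed}.
      Root fern: left subtree has 0 nodes { }, right has 2 {cedar, fig}.
        Root cedar: left subtree has 0 nodes { }, right has 1 {fig}.
      Root moss: left subtree has 0 nodes { }, right has 2 {aster, reed}.
        Root aster: left subtree has 0 nodes { }, right has 1 {reed}.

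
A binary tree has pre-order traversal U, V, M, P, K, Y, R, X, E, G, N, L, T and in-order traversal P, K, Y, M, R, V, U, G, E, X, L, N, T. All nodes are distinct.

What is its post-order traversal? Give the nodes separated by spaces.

The first element of pre-order is the root; it splits in-order into left and right subtrees.
Root U: left subtree has 6 nodes {P, K, Y, M, R, V}, right has 6 {G, E, X, L, N, T}.
  Root V: left subtree has 5 nodes {P, K, Y, M, R}, right has 0 { }.
    Root M: left subtree has 3 nodes {P, K, Y}, right has 1 {R}.
      Root P: left subtree has 0 nodes { }, right has 2 {K, Y}.
        Root K: left subtree has 0 nodes { }, right has 1 {Y}.
  Root X: left subtree has 2 nodes {G, E}, right has 3 {L, N, T}.
    Root E: left subtree has 1 node {G}, right has 0 { }.
    Root N: left subtree has 1 node {L}, right has 1 {T}.

Y K P R M V G E L T N X U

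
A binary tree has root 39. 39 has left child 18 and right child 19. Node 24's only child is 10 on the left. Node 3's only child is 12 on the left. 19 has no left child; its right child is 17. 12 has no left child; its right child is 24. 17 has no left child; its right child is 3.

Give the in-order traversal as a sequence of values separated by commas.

18, 39, 19, 17, 12, 10, 24, 3

In-order visits the left subtree, then the node, then the right subtree.
At 39: go left to 18.
  18 is a leaf — visit 18.
Visit 39.
At 39: go right to 19.
  At 19: no left child.
  Visit 19.
  At 19: go right to 17.
    At 17: no left child.
    Visit 17.
    At 17: go right to 3.
      At 3: go left to 12.
        At 12: no left child.
        Visit 12.
        At 12: go right to 24.
          At 24: go left to 10.
            10 is a leaf — visit 10.
          Visit 24.
          At 24: no right child.
      Visit 3.
      At 3: no right child.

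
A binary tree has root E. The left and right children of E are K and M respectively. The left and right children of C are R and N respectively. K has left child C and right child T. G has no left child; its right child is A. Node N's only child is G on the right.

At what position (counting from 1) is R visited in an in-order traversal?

1

In-order visits the left subtree, then the node, then the right subtree.
At E: go left to K.
  At K: go left to C.
    At C: go left to R.
      R is a leaf — visit R.
    Visit C.
    At C: go right to N.
      At N: no left child.
      Visit N.
      At N: go right to G.
        At G: no left child.
        Visit G.
        At G: go right to A.
          A is a leaf — visit A.
  Visit K.
  At K: go right to T.
    T is a leaf — visit T.
Visit E.
At E: go right to M.
  M is a leaf — visit M.
Full in-order sequence: R, C, N, G, A, K, T, E, M.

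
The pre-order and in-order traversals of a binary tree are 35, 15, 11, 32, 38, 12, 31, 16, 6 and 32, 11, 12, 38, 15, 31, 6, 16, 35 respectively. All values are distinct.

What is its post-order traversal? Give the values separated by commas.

The first element of pre-order is the root; it splits in-order into left and right subtrees.
Root 35: left subtree has 8 nodes {32, 11, 12, 38, 15, 31, 6, 16}, right has 0 { }.
  Root 15: left subtree has 4 nodes {32, 11, 12, 38}, right has 3 {31, 6, 16}.
    Root 11: left subtree has 1 node {32}, right has 2 {12, 38}.
      Root 38: left subtree has 1 node {12}, right has 0 { }.
    Root 31: left subtree has 0 nodes { }, right has 2 {6, 16}.
      Root 16: left subtree has 1 node {6}, right has 0 { }.

32, 12, 38, 11, 6, 16, 31, 15, 35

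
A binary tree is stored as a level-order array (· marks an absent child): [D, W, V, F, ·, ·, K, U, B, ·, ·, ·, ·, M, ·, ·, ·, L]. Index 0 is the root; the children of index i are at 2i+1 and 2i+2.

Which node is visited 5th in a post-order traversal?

W

Post-order visits the left subtree, then the right subtree, then the node.
At D: go left to W.
  At W: go left to F.
    At F: go left to U.
      U is a leaf — visit U.
    At F: go right to B.
      At B: go left to L.
        L is a leaf — visit L.
      At B: no right child.
      Visit B.
    Visit F.
  At W: no right child.
  Visit W.
At D: go right to V.
  At V: no left child.
  At V: go right to K.
    At K: go left to M.
      M is a leaf — visit M.
    At K: no right child.
    Visit K.
  Visit V.
Visit D.
Full post-order sequence: U, L, B, F, W, M, K, V, D.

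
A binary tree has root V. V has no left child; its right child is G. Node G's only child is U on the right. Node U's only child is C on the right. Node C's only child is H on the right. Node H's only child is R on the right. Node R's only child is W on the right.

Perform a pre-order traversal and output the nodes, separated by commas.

V, G, U, C, H, R, W

Pre-order visits the node, then its left subtree, then its right subtree.
Visit V.
At V: no left child.
At V: go right to G.
  Visit G.
  At G: no left child.
  At G: go right to U.
    Visit U.
    At U: no left child.
    At U: go right to C.
      Visit C.
      At C: no left child.
      At C: go right to H.
        Visit H.
        At H: no left child.
        At H: go right to R.
          Visit R.
          At R: no left child.
          At R: go right to W.
            W is a leaf — visit W.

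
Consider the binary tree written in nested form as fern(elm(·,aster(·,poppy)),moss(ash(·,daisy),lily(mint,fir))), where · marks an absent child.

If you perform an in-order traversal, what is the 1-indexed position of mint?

In-order visits the left subtree, then the node, then the right subtree.
At fern: go left to elm.
  At elm: no left child.
  Visit elm.
  At elm: go right to aster.
    At aster: no left child.
    Visit aster.
    At aster: go right to poppy.
      poppy is a leaf — visit poppy.
Visit fern.
At fern: go right to moss.
  At moss: go left to ash.
    At ash: no left child.
    Visit ash.
    At ash: go right to daisy.
      daisy is a leaf — visit daisy.
  Visit moss.
  At moss: go right to lily.
    At lily: go left to mint.
      mint is a leaf — visit mint.
    Visit lily.
    At lily: go right to fir.
      fir is a leaf — visit fir.
Full in-order sequence: elm, aster, poppy, fern, ash, daisy, moss, mint, lily, fir.

8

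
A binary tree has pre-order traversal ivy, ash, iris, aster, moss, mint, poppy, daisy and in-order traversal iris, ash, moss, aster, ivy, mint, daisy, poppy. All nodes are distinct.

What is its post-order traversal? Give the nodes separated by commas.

iris, moss, aster, ash, daisy, poppy, mint, ivy

The first element of pre-order is the root; it splits in-order into left and right subtrees.
Root ivy: left subtree has 4 nodes {iris, ash, moss, aster}, right has 3 {mint, daisy, poppy}.
  Root ash: left subtree has 1 node {iris}, right has 2 {moss, aster}.
    Root aster: left subtree has 1 node {moss}, right has 0 { }.
  Root mint: left subtree has 0 nodes { }, right has 2 {daisy, poppy}.
    Root poppy: left subtree has 1 node {daisy}, right has 0 { }.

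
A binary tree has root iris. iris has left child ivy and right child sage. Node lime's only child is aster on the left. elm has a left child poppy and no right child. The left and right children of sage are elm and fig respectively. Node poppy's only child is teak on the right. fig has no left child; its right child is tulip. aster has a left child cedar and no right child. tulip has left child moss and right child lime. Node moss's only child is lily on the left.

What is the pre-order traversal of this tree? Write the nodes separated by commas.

iris, ivy, sage, elm, poppy, teak, fig, tulip, moss, lily, lime, aster, cedar

Pre-order visits the node, then its left subtree, then its right subtree.
Visit iris.
At iris: go left to ivy.
  ivy is a leaf — visit ivy.
At iris: go right to sage.
  Visit sage.
  At sage: go left to elm.
    Visit elm.
    At elm: go left to poppy.
      Visit poppy.
      At poppy: no left child.
      At poppy: go right to teak.
        teak is a leaf — visit teak.
    At elm: no right child.
  At sage: go right to fig.
    Visit fig.
    At fig: no left child.
    At fig: go right to tulip.
      Visit tulip.
      At tulip: go left to moss.
        Visit moss.
        At moss: go left to lily.
          lily is a leaf — visit lily.
        At moss: no right child.
      At tulip: go right to lime.
        Visit lime.
        At lime: go left to aster.
          Visit aster.
          At aster: go left to cedar.
            cedar is a leaf — visit cedar.
          At aster: no right child.
        At lime: no right child.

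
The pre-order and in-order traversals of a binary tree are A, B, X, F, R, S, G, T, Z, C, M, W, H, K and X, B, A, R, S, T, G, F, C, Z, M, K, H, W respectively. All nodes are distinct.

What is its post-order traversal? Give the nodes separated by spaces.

The first element of pre-order is the root; it splits in-order into left and right subtrees.
Root A: left subtree has 2 nodes {X, B}, right has 11 {R, S, T, G, F, C, Z, M, K, H, W}.
  Root B: left subtree has 1 node {X}, right has 0 { }.
  Root F: left subtree has 4 nodes {R, S, T, G}, right has 6 {C, Z, M, K, H, W}.
    Root R: left subtree has 0 nodes { }, right has 3 {S, T, G}.
      Root S: left subtree has 0 nodes { }, right has 2 {T, G}.
        Root G: left subtree has 1 node {T}, right has 0 { }.
    Root Z: left subtree has 1 node {C}, right has 4 {M, K, H, W}.
      Root M: left subtree has 0 nodes { }, right has 3 {K, H, W}.
        Root W: left subtree has 2 nodes {K, H}, right has 0 { }.
          Root H: left subtree has 1 node {K}, right has 0 { }.

X B T G S R C K H W M Z F A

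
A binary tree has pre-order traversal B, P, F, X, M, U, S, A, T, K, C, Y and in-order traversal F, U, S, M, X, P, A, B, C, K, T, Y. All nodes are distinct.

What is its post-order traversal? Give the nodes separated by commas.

The first element of pre-order is the root; it splits in-order into left and right subtrees.
Root B: left subtree has 7 nodes {F, U, S, M, X, P, A}, right has 4 {C, K, T, Y}.
  Root P: left subtree has 5 nodes {F, U, S, M, X}, right has 1 {A}.
    Root F: left subtree has 0 nodes { }, right has 4 {U, S, M, X}.
      Root X: left subtree has 3 nodes {U, S, M}, right has 0 { }.
        Root M: left subtree has 2 nodes {U, S}, right has 0 { }.
          Root U: left subtree has 0 nodes { }, right has 1 {S}.
  Root T: left subtree has 2 nodes {C, K}, right has 1 {Y}.
    Root K: left subtree has 1 node {C}, right has 0 { }.

S, U, M, X, F, A, P, C, K, Y, T, B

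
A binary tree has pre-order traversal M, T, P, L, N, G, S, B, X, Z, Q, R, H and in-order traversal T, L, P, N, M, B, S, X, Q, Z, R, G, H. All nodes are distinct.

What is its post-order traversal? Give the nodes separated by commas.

L, N, P, T, B, Q, R, Z, X, S, H, G, M

The first element of pre-order is the root; it splits in-order into left and right subtrees.
Root M: left subtree has 4 nodes {T, L, P, N}, right has 8 {B, S, X, Q, Z, R, G, H}.
  Root T: left subtree has 0 nodes { }, right has 3 {L, P, N}.
    Root P: left subtree has 1 node {L}, right has 1 {N}.
  Root G: left subtree has 6 nodes {B, S, X, Q, Z, R}, right has 1 {H}.
    Root S: left subtree has 1 node {B}, right has 4 {X, Q, Z, R}.
      Root X: left subtree has 0 nodes { }, right has 3 {Q, Z, R}.
        Root Z: left subtree has 1 node {Q}, right has 1 {R}.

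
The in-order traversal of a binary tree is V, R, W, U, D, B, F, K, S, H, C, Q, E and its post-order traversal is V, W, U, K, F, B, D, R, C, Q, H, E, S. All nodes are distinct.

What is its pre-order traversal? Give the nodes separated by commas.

S, R, V, D, U, W, B, F, K, E, H, Q, C

The last element of post-order is the root; it splits in-order into left and right subtrees.
Root S: left subtree has 8 nodes {V, R, W, U, D, B, F, K}, right has 4 {H, C, Q, E}.
  Root R: left subtree has 1 node {V}, right has 6 {W, U, D, B, F, K}.
    Root D: left subtree has 2 nodes {W, U}, right has 3 {B, F, K}.
      Root U: left subtree has 1 node {W}, right has 0 { }.
      Root B: left subtree has 0 nodes { }, right has 2 {F, K}.
        Root F: left subtree has 0 nodes { }, right has 1 {K}.
  Root E: left subtree has 3 nodes {H, C, Q}, right has 0 { }.
    Root H: left subtree has 0 nodes { }, right has 2 {C, Q}.
      Root Q: left subtree has 1 node {C}, right has 0 { }.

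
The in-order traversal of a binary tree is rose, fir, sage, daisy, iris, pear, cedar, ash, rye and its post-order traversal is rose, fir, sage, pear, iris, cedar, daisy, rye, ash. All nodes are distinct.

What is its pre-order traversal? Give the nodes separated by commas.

The last element of post-order is the root; it splits in-order into left and right subtrees.
Root ash: left subtree has 7 nodes {rose, fir, sage, daisy, iris, pear, cedar}, right has 1 {rye}.
  Root daisy: left subtree has 3 nodes {rose, fir, sage}, right has 3 {iris, pear, cedar}.
    Root sage: left subtree has 2 nodes {rose, fir}, right has 0 { }.
      Root fir: left subtree has 1 node {rose}, right has 0 { }.
    Root cedar: left subtree has 2 nodes {iris, pear}, right has 0 { }.
      Root iris: left subtree has 0 nodes { }, right has 1 {pear}.

ash, daisy, sage, fir, rose, cedar, iris, pear, rye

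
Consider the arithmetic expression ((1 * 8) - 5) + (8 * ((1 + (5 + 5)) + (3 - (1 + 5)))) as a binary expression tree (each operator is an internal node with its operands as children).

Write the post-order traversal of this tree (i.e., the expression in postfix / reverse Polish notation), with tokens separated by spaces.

1 8 * 5 - 8 1 5 5 + + 3 1 5 + - + * +

Post-order on an expression tree gives postfix notation: for each operator, emit left operand, right operand, then the operator.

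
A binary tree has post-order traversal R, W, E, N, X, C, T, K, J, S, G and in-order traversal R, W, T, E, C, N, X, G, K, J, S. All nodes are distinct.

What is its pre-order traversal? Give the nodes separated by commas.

The last element of post-order is the root; it splits in-order into left and right subtrees.
Root G: left subtree has 7 nodes {R, W, T, E, C, N, X}, right has 3 {K, J, S}.
  Root T: left subtree has 2 nodes {R, W}, right has 4 {E, C, N, X}.
    Root W: left subtree has 1 node {R}, right has 0 { }.
    Root C: left subtree has 1 node {E}, right has 2 {N, X}.
      Root X: left subtree has 1 node {N}, right has 0 { }.
  Root S: left subtree has 2 nodes {K, J}, right has 0 { }.
    Root J: left subtree has 1 node {K}, right has 0 { }.

G, T, W, R, C, E, X, N, S, J, K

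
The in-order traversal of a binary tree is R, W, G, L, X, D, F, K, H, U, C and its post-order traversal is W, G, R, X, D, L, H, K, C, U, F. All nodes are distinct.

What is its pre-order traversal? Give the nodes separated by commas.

The last element of post-order is the root; it splits in-order into left and right subtrees.
Root F: left subtree has 6 nodes {R, W, G, L, X, D}, right has 4 {K, H, U, C}.
  Root L: left subtree has 3 nodes {R, W, G}, right has 2 {X, D}.
    Root R: left subtree has 0 nodes { }, right has 2 {W, G}.
      Root G: left subtree has 1 node {W}, right has 0 { }.
    Root D: left subtree has 1 node {X}, right has 0 { }.
  Root U: left subtree has 2 nodes {K, H}, right has 1 {C}.
    Root K: left subtree has 0 nodes { }, right has 1 {H}.

F, L, R, G, W, D, X, U, K, H, C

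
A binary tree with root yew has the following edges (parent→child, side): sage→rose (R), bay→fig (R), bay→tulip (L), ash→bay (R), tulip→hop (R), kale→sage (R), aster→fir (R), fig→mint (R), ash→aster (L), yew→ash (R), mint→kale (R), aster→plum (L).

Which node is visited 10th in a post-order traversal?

fig

Post-order visits the left subtree, then the right subtree, then the node.
At yew: no left child.
At yew: go right to ash.
  At ash: go left to aster.
    At aster: go left to plum.
      plum is a leaf — visit plum.
    At aster: go right to fir.
      fir is a leaf — visit fir.
    Visit aster.
  At ash: go right to bay.
    At bay: go left to tulip.
      At tulip: no left child.
      At tulip: go right to hop.
        hop is a leaf — visit hop.
      Visit tulip.
    At bay: go right to fig.
      At fig: no left child.
      At fig: go right to mint.
        At mint: no left child.
        At mint: go right to kale.
          At kale: no left child.
          At kale: go right to sage.
            At sage: no left child.
            At sage: go right to rose.
              rose is a leaf — visit rose.
            Visit sage.
          Visit kale.
        Visit mint.
      Visit fig.
    Visit bay.
  Visit ash.
Visit yew.
Full post-order sequence: plum, fir, aster, hop, tulip, rose, sage, kale, mint, fig, bay, ash, yew.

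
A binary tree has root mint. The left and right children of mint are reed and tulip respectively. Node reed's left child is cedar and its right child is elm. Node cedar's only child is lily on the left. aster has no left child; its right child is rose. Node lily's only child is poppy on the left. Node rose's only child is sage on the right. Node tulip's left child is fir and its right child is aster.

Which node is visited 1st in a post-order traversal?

poppy

Post-order visits the left subtree, then the right subtree, then the node.
At mint: go left to reed.
  At reed: go left to cedar.
    At cedar: go left to lily.
      At lily: go left to poppy.
        poppy is a leaf — visit poppy.
      At lily: no right child.
      Visit lily.
    At cedar: no right child.
    Visit cedar.
  At reed: go right to elm.
    elm is a leaf — visit elm.
  Visit reed.
At mint: go right to tulip.
  At tulip: go left to fir.
    fir is a leaf — visit fir.
  At tulip: go right to aster.
    At aster: no left child.
    At aster: go right to rose.
      At rose: no left child.
      At rose: go right to sage.
        sage is a leaf — visit sage.
      Visit rose.
    Visit aster.
  Visit tulip.
Visit mint.
Full post-order sequence: poppy, lily, cedar, elm, reed, fir, sage, rose, aster, tulip, mint.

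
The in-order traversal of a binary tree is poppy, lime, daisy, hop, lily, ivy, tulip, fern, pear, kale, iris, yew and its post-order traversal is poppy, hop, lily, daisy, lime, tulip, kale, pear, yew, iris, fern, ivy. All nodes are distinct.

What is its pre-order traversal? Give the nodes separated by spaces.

The last element of post-order is the root; it splits in-order into left and right subtrees.
Root ivy: left subtree has 5 nodes {poppy, lime, daisy, hop, lily}, right has 6 {tulip, fern, pear, kale, iris, yew}.
  Root lime: left subtree has 1 node {poppy}, right has 3 {daisy, hop, lily}.
    Root daisy: left subtree has 0 nodes { }, right has 2 {hop, lily}.
      Root lily: left subtree has 1 node {hop}, right has 0 { }.
  Root fern: left subtree has 1 node {tulip}, right has 4 {pear, kale, iris, yew}.
    Root iris: left subtree has 2 nodes {pear, kale}, right has 1 {yew}.
      Root pear: left subtree has 0 nodes { }, right has 1 {kale}.

ivy lime poppy daisy lily hop fern tulip iris pear kale yew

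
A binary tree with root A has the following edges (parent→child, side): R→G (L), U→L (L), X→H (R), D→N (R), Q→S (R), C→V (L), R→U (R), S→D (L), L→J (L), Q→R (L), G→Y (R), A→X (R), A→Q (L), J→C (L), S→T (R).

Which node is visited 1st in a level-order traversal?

Level-order visits nodes level by level from the root, left to right within each level.
Level 0: A
Level 1: Q, X
Level 2: R, S, H
Level 3: G, U, D, T
Level 4: Y, L, N
Level 5: J
Level 6: C
Level 7: V
Full level-order sequence: A, Q, X, R, S, H, G, U, D, T, Y, L, N, J, C, V.

A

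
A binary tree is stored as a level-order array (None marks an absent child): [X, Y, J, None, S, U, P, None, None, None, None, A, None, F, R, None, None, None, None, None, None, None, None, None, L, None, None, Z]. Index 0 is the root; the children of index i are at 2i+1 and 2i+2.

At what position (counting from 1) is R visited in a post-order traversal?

8

Post-order visits the left subtree, then the right subtree, then the node.
At X: go left to Y.
  At Y: no left child.
  At Y: go right to S.
    S is a leaf — visit S.
  Visit Y.
At X: go right to J.
  At J: go left to U.
    At U: go left to A.
      At A: no left child.
      At A: go right to L.
        L is a leaf — visit L.
      Visit A.
    At U: no right child.
    Visit U.
  At J: go right to P.
    At P: go left to F.
      At F: go left to Z.
        Z is a leaf — visit Z.
      At F: no right child.
      Visit F.
    At P: go right to R.
      R is a leaf — visit R.
    Visit P.
  Visit J.
Visit X.
Full post-order sequence: S, Y, L, A, U, Z, F, R, P, J, X.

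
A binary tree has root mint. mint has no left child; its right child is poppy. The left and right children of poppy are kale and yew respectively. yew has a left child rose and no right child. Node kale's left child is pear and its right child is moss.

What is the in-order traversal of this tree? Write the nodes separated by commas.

In-order visits the left subtree, then the node, then the right subtree.
At mint: no left child.
Visit mint.
At mint: go right to poppy.
  At poppy: go left to kale.
    At kale: go left to pear.
      pear is a leaf — visit pear.
    Visit kale.
    At kale: go right to moss.
      moss is a leaf — visit moss.
  Visit poppy.
  At poppy: go right to yew.
    At yew: go left to rose.
      rose is a leaf — visit rose.
    Visit yew.
    At yew: no right child.

mint, pear, kale, moss, poppy, rose, yew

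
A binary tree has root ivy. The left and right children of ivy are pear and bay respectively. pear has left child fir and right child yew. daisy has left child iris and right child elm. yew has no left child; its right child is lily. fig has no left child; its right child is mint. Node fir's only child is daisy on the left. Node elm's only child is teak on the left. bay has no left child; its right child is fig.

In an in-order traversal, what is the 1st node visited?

In-order visits the left subtree, then the node, then the right subtree.
At ivy: go left to pear.
  At pear: go left to fir.
    At fir: go left to daisy.
      At daisy: go left to iris.
        iris is a leaf — visit iris.
      Visit daisy.
      At daisy: go right to elm.
        At elm: go left to teak.
          teak is a leaf — visit teak.
        Visit elm.
        At elm: no right child.
    Visit fir.
    At fir: no right child.
  Visit pear.
  At pear: go right to yew.
    At yew: no left child.
    Visit yew.
    At yew: go right to lily.
      lily is a leaf — visit lily.
Visit ivy.
At ivy: go right to bay.
  At bay: no left child.
  Visit bay.
  At bay: go right to fig.
    At fig: no left child.
    Visit fig.
    At fig: go right to mint.
      mint is a leaf — visit mint.
Full in-order sequence: iris, daisy, teak, elm, fir, pear, yew, lily, ivy, bay, fig, mint.

iris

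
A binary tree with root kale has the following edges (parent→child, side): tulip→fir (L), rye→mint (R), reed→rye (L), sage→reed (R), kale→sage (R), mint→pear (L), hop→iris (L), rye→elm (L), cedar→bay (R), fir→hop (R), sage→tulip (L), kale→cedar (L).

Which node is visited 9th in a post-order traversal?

Post-order visits the left subtree, then the right subtree, then the node.
At kale: go left to cedar.
  At cedar: no left child.
  At cedar: go right to bay.
    bay is a leaf — visit bay.
  Visit cedar.
At kale: go right to sage.
  At sage: go left to tulip.
    At tulip: go left to fir.
      At fir: no left child.
      At fir: go right to hop.
        At hop: go left to iris.
          iris is a leaf — visit iris.
        At hop: no right child.
        Visit hop.
      Visit fir.
    At tulip: no right child.
    Visit tulip.
  At sage: go right to reed.
    At reed: go left to rye.
      At rye: go left to elm.
        elm is a leaf — visit elm.
      At rye: go right to mint.
        At mint: go left to pear.
          pear is a leaf — visit pear.
        At mint: no right child.
        Visit mint.
      Visit rye.
    At reed: no right child.
    Visit reed.
  Visit sage.
Visit kale.
Full post-order sequence: bay, cedar, iris, hop, fir, tulip, elm, pear, mint, rye, reed, sage, kale.

mint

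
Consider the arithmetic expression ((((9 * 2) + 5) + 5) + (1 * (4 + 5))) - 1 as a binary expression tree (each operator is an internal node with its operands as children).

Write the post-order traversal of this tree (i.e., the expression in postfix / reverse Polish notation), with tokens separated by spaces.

Post-order on an expression tree gives postfix notation: for each operator, emit left operand, right operand, then the operator.

9 2 * 5 + 5 + 1 4 5 + * + 1 -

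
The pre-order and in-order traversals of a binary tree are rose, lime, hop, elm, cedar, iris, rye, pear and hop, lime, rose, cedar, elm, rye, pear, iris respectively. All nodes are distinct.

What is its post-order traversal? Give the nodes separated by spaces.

The first element of pre-order is the root; it splits in-order into left and right subtrees.
Root rose: left subtree has 2 nodes {hop, lime}, right has 5 {cedar, elm, rye, pear, iris}.
  Root lime: left subtree has 1 node {hop}, right has 0 { }.
  Root elm: left subtree has 1 node {cedar}, right has 3 {rye, pear, iris}.
    Root iris: left subtree has 2 nodes {rye, pear}, right has 0 { }.
      Root rye: left subtree has 0 nodes { }, right has 1 {pear}.

hop lime cedar pear rye iris elm rose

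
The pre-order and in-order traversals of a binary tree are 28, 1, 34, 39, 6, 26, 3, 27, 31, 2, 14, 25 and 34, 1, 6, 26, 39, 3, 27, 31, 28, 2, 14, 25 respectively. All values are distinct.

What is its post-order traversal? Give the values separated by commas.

34, 26, 6, 31, 27, 3, 39, 1, 25, 14, 2, 28

The first element of pre-order is the root; it splits in-order into left and right subtrees.
Root 28: left subtree has 8 nodes {34, 1, 6, 26, 39, 3, 27, 31}, right has 3 {2, 14, 25}.
  Root 1: left subtree has 1 node {34}, right has 6 {6, 26, 39, 3, 27, 31}.
    Root 39: left subtree has 2 nodes {6, 26}, right has 3 {3, 27, 31}.
      Root 6: left subtree has 0 nodes { }, right has 1 {26}.
      Root 3: left subtree has 0 nodes { }, right has 2 {27, 31}.
        Root 27: left subtree has 0 nodes { }, right has 1 {31}.
  Root 2: left subtree has 0 nodes { }, right has 2 {14, 25}.
    Root 14: left subtree has 0 nodes { }, right has 1 {25}.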